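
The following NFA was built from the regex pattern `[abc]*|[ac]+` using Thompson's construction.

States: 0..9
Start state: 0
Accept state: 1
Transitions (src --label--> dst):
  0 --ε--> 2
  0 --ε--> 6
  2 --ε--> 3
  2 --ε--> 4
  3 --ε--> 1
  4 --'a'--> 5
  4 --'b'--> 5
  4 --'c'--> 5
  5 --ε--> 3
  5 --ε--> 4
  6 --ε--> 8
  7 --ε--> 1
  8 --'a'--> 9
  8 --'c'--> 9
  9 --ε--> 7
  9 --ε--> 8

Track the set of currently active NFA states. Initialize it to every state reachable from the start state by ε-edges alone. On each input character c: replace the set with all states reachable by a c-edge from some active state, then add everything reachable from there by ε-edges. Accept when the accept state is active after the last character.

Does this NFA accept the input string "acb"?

initial (ε-close {0}): {0,1,2,3,4,6,8}
'a' @ 1: {1,3,4,5,7,8,9}  [accepting]
'c' @ 2: {1,3,4,5,7,8,9}  [accepting]
'b' @ 3: {1,3,4,5}  [accepting]
final: {1,3,4,5}; accept 1 in set

Answer: ACCEPT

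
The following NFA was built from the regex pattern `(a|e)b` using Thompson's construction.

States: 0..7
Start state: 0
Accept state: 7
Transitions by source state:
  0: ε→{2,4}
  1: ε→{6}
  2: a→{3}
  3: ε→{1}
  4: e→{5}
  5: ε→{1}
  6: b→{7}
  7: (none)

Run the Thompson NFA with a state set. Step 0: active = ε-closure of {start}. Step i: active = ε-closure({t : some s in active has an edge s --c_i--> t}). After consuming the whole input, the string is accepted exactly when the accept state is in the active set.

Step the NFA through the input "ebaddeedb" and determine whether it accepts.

start: ε-closure({0}) = {0,2,4}
'e' @ 1: {1,5,6}
'b' @ 2: {7}  ✓accept
'a' @ 3: {}  — dead — no transitions
rest 'ddeedb' ignored (set empty)
after full input: {}  (accept=7 not in)

Answer: REJECT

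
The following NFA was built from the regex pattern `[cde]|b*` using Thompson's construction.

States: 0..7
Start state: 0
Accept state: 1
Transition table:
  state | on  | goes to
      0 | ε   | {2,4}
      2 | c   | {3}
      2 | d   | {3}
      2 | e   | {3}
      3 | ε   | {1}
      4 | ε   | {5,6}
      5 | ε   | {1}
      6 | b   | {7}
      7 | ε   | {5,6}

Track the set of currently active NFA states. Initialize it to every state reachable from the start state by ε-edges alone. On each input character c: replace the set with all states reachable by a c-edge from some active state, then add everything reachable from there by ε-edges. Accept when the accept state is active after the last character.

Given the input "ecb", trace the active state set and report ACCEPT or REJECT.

Answer: REJECT

Steps:
S₀ = ε-closure({0}) = {0,1,2,4,5,6}
'e' @ 1: {1,3}  (accept∈set)
'c' @ 2: {}  — no active states
rest 'b' ignored (set empty)
end set {} — state 1 not in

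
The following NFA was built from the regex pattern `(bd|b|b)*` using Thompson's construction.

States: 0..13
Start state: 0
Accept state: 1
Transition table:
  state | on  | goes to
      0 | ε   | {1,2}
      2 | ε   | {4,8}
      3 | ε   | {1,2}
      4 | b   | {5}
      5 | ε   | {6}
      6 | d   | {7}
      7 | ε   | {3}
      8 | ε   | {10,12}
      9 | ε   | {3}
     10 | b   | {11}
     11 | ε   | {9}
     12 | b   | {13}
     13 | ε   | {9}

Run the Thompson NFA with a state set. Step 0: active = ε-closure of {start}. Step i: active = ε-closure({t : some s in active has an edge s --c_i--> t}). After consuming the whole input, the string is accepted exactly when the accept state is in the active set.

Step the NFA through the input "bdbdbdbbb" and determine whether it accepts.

start: ε-closure({0}) = {0,1,2,4,8,10,12}
'b' @ 1: {1,2,3,4,5,6,8,9,10,11,12,13}  ✓accept
'd' @ 2: {1,2,3,4,7,8,10,12}  ✓accept
'b' @ 3: {1,2,3,4,5,6,8,9,10,11,12,13}  ✓accept
'd' @ 4: {1,2,3,4,7,8,10,12}  ✓accept
'b' @ 5: {1,2,3,4,5,6,8,9,10,11,12,13}  ✓accept
'd' @ 6: {1,2,3,4,7,8,10,12}  ✓accept
'b' @ 7: {1,2,3,4,5,6,8,9,10,11,12,13}  ✓accept
'b' @ 8: {1,2,3,4,5,6,8,9,10,11,12,13}  ✓accept
'b' @ 9: {1,2,3,4,5,6,8,9,10,11,12,13}  ✓accept
end set {1,2,3,4,5,6,8,9,10,11,12,13} — state 1 in

Answer: ACCEPT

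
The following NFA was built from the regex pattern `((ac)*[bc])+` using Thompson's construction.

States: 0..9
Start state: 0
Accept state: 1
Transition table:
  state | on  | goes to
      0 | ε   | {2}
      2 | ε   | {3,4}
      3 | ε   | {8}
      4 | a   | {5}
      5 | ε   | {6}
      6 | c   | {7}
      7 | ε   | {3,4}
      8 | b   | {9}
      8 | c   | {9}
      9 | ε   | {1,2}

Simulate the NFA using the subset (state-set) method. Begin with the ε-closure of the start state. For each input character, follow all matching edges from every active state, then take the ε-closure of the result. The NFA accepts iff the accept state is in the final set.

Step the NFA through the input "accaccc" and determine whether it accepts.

S₀ = ε-closure({0}) = {0,2,3,4,8}
'a' @ 1: {5,6}
'c' @ 2: {3,4,7,8}
'c' @ 3: {1,2,3,4,8,9}  ✓accept
'a' @ 4: {5,6}
'c' @ 5: {3,4,7,8}
'c' @ 6: {1,2,3,4,8,9}  ✓accept
'c' @ 7: {1,2,3,4,8,9}  ✓accept
final: {1,2,3,4,8,9}; accept 1 in set

Answer: ACCEPT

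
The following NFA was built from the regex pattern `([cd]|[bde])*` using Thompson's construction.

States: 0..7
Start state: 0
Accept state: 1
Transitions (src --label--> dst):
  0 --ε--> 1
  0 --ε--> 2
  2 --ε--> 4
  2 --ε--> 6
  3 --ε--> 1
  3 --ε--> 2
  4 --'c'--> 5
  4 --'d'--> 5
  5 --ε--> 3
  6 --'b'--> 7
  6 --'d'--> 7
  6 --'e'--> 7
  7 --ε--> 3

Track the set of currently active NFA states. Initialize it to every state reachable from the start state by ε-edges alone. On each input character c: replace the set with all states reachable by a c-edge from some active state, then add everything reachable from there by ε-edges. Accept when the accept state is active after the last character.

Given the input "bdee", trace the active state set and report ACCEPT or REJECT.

S₀ = ε-closure({0}) = {0,1,2,4,6}
'b' @ 1: {1,2,3,4,6,7}  [accepting]
'd' @ 2: {1,2,3,4,5,6,7}  [accepting]
'e' @ 3: {1,2,3,4,6,7}  [accepting]
'e' @ 4: {1,2,3,4,6,7}  [accepting]
after full input: {1,2,3,4,6,7}  (accept=1 in)

Answer: ACCEPT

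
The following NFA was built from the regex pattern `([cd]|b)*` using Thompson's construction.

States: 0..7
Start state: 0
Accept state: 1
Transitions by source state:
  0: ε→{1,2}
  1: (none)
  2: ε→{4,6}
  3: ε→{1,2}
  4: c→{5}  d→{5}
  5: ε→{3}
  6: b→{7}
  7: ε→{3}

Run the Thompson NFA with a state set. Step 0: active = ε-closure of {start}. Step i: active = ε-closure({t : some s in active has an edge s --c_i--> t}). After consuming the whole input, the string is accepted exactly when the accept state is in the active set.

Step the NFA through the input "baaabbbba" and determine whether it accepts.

Answer: REJECT

Derivation:
start: ε-closure({0}) = {0,1,2,4,6}
'b' @ 1: {1,2,3,4,6,7}  (accept∈set)
'a' @ 2: {}  — state set empty
rest 'aabbbba' ignored (set empty)
after full input: {}  (accept=1 not in)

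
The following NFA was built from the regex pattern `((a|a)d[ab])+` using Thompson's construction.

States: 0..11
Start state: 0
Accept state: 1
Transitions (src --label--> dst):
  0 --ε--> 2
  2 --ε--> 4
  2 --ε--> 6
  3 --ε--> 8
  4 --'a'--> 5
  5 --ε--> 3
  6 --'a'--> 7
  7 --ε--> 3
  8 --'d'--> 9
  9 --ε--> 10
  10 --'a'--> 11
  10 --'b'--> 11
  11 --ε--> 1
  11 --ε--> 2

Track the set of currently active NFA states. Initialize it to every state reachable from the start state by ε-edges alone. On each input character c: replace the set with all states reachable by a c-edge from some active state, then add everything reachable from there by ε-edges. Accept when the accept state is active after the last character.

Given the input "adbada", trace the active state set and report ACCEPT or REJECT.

Answer: ACCEPT

Derivation:
S₀ = ε-closure({0}) = {0,2,4,6}
'a' @ 1: {3,5,7,8}
'd' @ 2: {9,10}
'b' @ 3: {1,2,4,6,11}  ✓accept
'a' @ 4: {3,5,7,8}
'd' @ 5: {9,10}
'a' @ 6: {1,2,4,6,11}  ✓accept
final: {1,2,4,6,11}; accept 1 in set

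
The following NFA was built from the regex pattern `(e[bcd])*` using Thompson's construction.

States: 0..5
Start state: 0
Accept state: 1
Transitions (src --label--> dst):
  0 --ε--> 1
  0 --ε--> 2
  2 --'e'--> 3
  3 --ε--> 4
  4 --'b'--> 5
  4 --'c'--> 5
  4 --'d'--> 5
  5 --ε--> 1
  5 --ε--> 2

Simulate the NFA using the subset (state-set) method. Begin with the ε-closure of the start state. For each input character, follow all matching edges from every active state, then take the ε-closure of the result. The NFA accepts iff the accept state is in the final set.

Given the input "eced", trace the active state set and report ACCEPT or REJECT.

Answer: ACCEPT

Derivation:
start: ε-closure({0}) = {0,1,2}
'e' @ 1: {3,4}
'c' @ 2: {1,2,5}  (accept∈set)
'e' @ 3: {3,4}
'd' @ 4: {1,2,5}  (accept∈set)
final: {1,2,5}; accept 1 in set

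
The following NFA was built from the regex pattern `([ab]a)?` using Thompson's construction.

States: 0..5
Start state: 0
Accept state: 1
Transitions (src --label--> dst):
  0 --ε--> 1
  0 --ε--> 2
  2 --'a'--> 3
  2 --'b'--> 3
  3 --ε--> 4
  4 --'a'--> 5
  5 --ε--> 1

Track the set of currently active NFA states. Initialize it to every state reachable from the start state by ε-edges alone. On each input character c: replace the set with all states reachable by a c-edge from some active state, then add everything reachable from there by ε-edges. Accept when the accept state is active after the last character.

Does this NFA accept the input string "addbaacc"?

Answer: REJECT

Derivation:
initial (ε-close {0}): {0,1,2}
'a' @ 1: {3,4}
'd' @ 2: {}  — no active states
rest 'dbaacc' ignored (set empty)
end set {} — state 1 not in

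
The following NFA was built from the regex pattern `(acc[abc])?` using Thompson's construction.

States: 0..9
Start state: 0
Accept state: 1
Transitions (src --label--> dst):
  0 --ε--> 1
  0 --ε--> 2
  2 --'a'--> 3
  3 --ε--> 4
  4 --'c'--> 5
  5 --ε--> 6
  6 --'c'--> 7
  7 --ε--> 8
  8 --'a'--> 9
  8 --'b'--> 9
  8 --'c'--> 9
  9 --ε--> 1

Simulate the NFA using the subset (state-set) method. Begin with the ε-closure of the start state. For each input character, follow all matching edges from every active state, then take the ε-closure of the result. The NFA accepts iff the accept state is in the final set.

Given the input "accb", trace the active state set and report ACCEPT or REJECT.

initial (ε-close {0}): {0,1,2}
'a' @ 1: {3,4}
'c' @ 2: {5,6}
'c' @ 3: {7,8}
'b' @ 4: {1,9}  (accept∈set)
final: {1,9}; accept 1 in set

Answer: ACCEPT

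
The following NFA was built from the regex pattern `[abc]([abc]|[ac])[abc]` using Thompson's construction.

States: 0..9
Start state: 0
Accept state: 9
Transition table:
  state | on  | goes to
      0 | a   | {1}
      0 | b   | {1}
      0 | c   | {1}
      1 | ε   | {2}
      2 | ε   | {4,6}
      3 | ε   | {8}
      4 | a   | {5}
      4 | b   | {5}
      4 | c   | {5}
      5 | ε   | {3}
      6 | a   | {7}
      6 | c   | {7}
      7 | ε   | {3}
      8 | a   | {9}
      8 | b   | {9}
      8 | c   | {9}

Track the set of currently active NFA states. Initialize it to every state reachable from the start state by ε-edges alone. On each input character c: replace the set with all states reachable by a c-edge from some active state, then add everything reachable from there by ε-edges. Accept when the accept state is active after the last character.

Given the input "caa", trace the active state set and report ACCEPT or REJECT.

start: ε-closure({0}) = {0}
'c' @ 1: {1,2,4,6}
'a' @ 2: {3,5,7,8}
'a' @ 3: {9}  [accepting]
after full input: {9}  (accept=9 in)

Answer: ACCEPT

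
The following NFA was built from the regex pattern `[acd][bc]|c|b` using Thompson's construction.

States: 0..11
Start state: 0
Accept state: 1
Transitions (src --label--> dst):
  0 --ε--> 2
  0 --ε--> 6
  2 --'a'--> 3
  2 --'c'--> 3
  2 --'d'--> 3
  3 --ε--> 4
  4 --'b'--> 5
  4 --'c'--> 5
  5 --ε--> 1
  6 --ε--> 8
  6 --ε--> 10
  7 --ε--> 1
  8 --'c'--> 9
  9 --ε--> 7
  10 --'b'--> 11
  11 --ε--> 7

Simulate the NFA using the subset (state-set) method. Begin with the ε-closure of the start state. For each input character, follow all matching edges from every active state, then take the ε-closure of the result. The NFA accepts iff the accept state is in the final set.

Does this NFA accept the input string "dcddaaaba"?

start: ε-closure({0}) = {0,2,6,8,10}
'd' @ 1: {3,4}
'c' @ 2: {1,5}  [accepting]
'd' @ 3: {}  — state set empty
rest 'daaaba' ignored (set empty)
after full input: {}  (accept=1 not in)

Answer: REJECT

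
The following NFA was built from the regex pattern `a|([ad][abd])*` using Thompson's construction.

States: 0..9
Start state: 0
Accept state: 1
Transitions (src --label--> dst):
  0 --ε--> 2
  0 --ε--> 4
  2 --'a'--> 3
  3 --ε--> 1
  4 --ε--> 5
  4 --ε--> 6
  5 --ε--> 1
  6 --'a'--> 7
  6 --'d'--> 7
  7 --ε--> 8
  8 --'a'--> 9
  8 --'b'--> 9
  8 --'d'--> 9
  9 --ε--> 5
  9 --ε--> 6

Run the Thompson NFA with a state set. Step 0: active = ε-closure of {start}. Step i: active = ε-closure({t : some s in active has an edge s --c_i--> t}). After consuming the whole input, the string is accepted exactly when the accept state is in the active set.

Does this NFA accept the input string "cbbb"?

initial (ε-close {0}): {0,1,2,4,5,6}
'c' @ 1: {}  — state set empty
rest 'bbb' ignored (set empty)
end set {} — state 1 not in

Answer: REJECT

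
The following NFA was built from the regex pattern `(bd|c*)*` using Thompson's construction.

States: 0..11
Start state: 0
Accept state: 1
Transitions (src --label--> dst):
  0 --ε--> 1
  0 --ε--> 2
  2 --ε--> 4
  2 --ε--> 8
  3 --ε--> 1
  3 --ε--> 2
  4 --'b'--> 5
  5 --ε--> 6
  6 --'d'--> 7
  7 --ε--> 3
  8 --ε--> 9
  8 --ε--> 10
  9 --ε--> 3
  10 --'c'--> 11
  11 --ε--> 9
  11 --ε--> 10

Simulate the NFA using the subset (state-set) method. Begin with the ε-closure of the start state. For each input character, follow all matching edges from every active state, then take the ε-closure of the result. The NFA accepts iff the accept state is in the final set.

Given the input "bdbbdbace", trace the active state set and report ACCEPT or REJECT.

S₀ = ε-closure({0}) = {0,1,2,3,4,8,9,10}
'b' @ 1: {5,6}
'd' @ 2: {1,2,3,4,7,8,9,10}  [accepting]
'b' @ 3: {5,6}
'b' @ 4: {}  — dead — no transitions
rest 'dbace' ignored (set empty)
final: {}; accept 1 not in set

Answer: REJECT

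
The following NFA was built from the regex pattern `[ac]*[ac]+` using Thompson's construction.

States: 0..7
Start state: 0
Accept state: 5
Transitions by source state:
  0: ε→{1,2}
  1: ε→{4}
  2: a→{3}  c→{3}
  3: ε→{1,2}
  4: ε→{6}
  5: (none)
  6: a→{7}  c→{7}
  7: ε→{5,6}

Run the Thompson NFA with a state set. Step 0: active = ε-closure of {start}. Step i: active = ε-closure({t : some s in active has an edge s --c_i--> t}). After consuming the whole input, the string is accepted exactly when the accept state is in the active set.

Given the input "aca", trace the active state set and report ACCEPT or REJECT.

Answer: ACCEPT

Derivation:
start: ε-closure({0}) = {0,1,2,4,6}
'a' @ 1: {1,2,3,4,5,6,7}  [accepting]
'c' @ 2: {1,2,3,4,5,6,7}  [accepting]
'a' @ 3: {1,2,3,4,5,6,7}  [accepting]
after full input: {1,2,3,4,5,6,7}  (accept=5 in)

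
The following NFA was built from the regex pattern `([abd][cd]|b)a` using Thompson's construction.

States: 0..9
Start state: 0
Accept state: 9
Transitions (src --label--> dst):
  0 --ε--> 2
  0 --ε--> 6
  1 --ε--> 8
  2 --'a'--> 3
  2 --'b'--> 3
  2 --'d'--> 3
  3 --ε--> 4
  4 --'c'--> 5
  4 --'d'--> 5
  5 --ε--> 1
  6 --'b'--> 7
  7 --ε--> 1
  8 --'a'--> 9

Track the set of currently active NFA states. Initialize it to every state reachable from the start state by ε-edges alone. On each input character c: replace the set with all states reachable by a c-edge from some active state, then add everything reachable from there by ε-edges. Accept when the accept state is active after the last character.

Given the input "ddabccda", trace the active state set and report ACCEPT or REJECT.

initial (ε-close {0}): {0,2,6}
'd' @ 1: {3,4}
'd' @ 2: {1,5,8}
'a' @ 3: {9}  (accept∈set)
'b' @ 4: {}  — dead — no transitions
rest 'ccda' ignored (set empty)
after full input: {}  (accept=9 not in)

Answer: REJECT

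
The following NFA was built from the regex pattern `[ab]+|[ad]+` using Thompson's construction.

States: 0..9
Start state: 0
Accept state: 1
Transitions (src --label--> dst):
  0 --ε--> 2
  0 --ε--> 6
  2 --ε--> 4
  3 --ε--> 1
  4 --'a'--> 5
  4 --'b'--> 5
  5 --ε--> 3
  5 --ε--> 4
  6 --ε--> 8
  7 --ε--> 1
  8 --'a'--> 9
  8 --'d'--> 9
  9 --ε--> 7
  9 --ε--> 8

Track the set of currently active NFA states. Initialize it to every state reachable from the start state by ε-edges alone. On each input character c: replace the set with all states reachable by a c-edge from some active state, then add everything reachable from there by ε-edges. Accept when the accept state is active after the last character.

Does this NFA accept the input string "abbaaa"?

S₀ = ε-closure({0}) = {0,2,4,6,8}
'a' @ 1: {1,3,4,5,7,8,9}  ✓accept
'b' @ 2: {1,3,4,5}  ✓accept
'b' @ 3: {1,3,4,5}  ✓accept
'a' @ 4: {1,3,4,5}  ✓accept
'a' @ 5: {1,3,4,5}  ✓accept
'a' @ 6: {1,3,4,5}  ✓accept
final: {1,3,4,5}; accept 1 in set

Answer: ACCEPT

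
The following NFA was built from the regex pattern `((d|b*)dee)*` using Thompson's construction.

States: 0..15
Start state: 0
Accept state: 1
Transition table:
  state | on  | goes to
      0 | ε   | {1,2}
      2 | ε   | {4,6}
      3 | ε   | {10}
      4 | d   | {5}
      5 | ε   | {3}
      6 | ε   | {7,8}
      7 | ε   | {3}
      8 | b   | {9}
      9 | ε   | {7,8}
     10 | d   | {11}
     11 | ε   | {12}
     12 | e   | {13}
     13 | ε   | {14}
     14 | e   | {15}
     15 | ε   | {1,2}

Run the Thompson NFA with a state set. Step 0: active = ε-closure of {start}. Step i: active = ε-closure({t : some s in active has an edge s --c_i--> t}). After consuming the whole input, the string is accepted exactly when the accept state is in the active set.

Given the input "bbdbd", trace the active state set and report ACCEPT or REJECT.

S₀ = ε-closure({0}) = {0,1,2,3,4,6,7,8,10}
'b' @ 1: {3,7,8,9,10}
'b' @ 2: {3,7,8,9,10}
'd' @ 3: {11,12}
'b' @ 4: {}  — dead — no transitions
rest 'd' ignored (set empty)
after full input: {}  (accept=1 not in)

Answer: REJECT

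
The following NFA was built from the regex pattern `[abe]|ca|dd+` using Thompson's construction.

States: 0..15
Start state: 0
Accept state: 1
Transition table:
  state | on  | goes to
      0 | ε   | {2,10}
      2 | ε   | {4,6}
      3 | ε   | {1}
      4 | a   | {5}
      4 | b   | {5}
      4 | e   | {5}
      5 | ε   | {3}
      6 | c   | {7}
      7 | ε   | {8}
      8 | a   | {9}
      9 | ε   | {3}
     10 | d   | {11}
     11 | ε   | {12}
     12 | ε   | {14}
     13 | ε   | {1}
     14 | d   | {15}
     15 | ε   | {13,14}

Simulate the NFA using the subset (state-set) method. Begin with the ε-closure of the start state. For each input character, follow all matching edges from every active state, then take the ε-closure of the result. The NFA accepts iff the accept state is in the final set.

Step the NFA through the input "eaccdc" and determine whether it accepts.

Answer: REJECT

Derivation:
start: ε-closure({0}) = {0,2,4,6,10}
'e' @ 1: {1,3,5}  [accepting]
'a' @ 2: {}  — dead — no transitions
rest 'ccdc' ignored (set empty)
final: {}; accept 1 not in set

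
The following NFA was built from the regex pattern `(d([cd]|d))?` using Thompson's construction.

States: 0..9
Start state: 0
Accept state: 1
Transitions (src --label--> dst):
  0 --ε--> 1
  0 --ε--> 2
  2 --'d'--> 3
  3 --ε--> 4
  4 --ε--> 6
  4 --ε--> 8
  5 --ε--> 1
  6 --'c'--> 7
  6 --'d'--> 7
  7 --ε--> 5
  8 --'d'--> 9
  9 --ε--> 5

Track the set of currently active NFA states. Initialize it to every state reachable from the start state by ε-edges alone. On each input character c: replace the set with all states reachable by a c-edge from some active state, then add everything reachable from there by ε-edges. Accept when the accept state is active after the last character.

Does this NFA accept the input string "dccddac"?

Answer: REJECT

Trace:
S₀ = ε-closure({0}) = {0,1,2}
'd' @ 1: {3,4,6,8}
'c' @ 2: {1,5,7}  (accept∈set)
'c' @ 3: {}  — dead — no transitions
rest 'ddac' ignored (set empty)
end set {} — state 1 not in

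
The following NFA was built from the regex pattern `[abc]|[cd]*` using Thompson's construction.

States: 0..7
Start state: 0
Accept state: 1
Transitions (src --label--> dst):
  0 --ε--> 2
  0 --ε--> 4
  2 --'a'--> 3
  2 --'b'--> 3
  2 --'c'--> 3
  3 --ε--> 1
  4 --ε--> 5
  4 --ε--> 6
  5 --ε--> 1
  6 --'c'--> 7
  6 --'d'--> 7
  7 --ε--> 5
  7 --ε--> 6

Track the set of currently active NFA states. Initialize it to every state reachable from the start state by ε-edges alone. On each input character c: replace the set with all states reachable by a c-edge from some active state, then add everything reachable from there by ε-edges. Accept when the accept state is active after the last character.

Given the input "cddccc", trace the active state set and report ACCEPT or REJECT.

Answer: ACCEPT

Steps:
start: ε-closure({0}) = {0,1,2,4,5,6}
'c' @ 1: {1,3,5,6,7}  ✓accept
'd' @ 2: {1,5,6,7}  ✓accept
'd' @ 3: {1,5,6,7}  ✓accept
'c' @ 4: {1,5,6,7}  ✓accept
'c' @ 5: {1,5,6,7}  ✓accept
'c' @ 6: {1,5,6,7}  ✓accept
end set {1,5,6,7} — state 1 in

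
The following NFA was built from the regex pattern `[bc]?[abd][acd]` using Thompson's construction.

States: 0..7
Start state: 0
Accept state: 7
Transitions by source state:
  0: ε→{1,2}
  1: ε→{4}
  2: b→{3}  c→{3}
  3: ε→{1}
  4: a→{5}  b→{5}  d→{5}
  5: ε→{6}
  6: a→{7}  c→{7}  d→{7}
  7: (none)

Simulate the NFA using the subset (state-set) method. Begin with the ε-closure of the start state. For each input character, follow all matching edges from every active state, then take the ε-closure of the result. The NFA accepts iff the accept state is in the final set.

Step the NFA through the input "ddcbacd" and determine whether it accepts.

S₀ = ε-closure({0}) = {0,1,2,4}
'd' @ 1: {5,6}
'd' @ 2: {7}  (accept∈set)
'c' @ 3: {}  — state set empty
rest 'bacd' ignored (set empty)
end set {} — state 7 not in

Answer: REJECT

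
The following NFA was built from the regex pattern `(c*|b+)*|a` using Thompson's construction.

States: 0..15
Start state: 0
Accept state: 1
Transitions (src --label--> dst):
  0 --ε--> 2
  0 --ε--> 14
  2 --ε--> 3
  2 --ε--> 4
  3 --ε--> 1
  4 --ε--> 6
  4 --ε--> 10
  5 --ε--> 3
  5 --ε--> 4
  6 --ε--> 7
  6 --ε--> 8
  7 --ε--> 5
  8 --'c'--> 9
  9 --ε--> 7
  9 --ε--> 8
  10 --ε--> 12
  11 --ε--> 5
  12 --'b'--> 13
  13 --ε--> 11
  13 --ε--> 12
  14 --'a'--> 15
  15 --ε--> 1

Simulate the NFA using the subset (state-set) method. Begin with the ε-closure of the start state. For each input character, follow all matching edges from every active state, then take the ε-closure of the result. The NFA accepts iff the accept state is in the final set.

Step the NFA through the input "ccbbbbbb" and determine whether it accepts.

Answer: ACCEPT

Derivation:
S₀ = ε-closure({0}) = {0,1,2,3,4,5,6,7,8,10,12,14}
'c' @ 1: {1,3,4,5,6,7,8,9,10,12}  [accepting]
'c' @ 2: {1,3,4,5,6,7,8,9,10,12}  [accepting]
'b' @ 3: {1,3,4,5,6,7,8,10,11,12,13}  [accepting]
'b' @ 4: {1,3,4,5,6,7,8,10,11,12,13}  [accepting]
'b' @ 5: {1,3,4,5,6,7,8,10,11,12,13}  [accepting]
'b' @ 6: {1,3,4,5,6,7,8,10,11,12,13}  [accepting]
'b' @ 7: {1,3,4,5,6,7,8,10,11,12,13}  [accepting]
'b' @ 8: {1,3,4,5,6,7,8,10,11,12,13}  [accepting]
end set {1,3,4,5,6,7,8,10,11,12,13} — state 1 in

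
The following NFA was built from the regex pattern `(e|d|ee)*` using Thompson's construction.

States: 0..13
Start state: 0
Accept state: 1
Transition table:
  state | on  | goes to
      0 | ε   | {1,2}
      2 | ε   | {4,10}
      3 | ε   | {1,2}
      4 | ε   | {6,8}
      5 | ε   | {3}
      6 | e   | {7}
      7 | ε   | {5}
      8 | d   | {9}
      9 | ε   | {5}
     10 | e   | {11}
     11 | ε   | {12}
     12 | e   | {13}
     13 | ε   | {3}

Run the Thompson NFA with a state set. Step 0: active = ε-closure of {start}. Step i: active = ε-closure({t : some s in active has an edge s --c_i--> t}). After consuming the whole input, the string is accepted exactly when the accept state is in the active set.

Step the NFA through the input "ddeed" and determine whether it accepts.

Answer: ACCEPT

Steps:
S₀ = ε-closure({0}) = {0,1,2,4,6,8,10}
'd' @ 1: {1,2,3,4,5,6,8,9,10}  (accept∈set)
'd' @ 2: {1,2,3,4,5,6,8,9,10}  (accept∈set)
'e' @ 3: {1,2,3,4,5,6,7,8,10,11,12}  (accept∈set)
'e' @ 4: {1,2,3,4,5,6,7,8,10,11,12,13}  (accept∈set)
'd' @ 5: {1,2,3,4,5,6,8,9,10}  (accept∈set)
final: {1,2,3,4,5,6,8,9,10}; accept 1 in set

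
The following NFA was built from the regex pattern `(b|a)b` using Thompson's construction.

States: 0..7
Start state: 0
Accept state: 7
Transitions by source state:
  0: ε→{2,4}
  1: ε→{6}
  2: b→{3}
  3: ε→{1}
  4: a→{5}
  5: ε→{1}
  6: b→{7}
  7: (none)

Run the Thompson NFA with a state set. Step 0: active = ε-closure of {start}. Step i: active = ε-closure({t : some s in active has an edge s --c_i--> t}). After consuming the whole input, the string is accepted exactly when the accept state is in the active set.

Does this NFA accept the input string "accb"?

start: ε-closure({0}) = {0,2,4}
'a' @ 1: {1,5,6}
'c' @ 2: {}  — no active states
rest 'cb' ignored (set empty)
end set {} — state 7 not in

Answer: REJECT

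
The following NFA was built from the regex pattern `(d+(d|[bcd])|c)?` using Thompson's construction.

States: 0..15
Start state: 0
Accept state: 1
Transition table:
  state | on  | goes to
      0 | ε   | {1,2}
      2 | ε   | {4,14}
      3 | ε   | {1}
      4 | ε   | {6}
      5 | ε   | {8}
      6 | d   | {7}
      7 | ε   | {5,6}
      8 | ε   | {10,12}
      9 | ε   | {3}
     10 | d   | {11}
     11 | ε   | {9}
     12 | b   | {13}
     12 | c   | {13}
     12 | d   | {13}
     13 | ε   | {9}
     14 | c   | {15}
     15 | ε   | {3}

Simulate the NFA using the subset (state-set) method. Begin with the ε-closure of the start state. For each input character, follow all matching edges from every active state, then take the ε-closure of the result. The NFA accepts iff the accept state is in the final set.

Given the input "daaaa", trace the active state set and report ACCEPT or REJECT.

Answer: REJECT

Trace:
S₀ = ε-closure({0}) = {0,1,2,4,6,14}
'd' @ 1: {5,6,7,8,10,12}
'a' @ 2: {}  — no active states
rest 'aaa' ignored (set empty)
after full input: {}  (accept=1 not in)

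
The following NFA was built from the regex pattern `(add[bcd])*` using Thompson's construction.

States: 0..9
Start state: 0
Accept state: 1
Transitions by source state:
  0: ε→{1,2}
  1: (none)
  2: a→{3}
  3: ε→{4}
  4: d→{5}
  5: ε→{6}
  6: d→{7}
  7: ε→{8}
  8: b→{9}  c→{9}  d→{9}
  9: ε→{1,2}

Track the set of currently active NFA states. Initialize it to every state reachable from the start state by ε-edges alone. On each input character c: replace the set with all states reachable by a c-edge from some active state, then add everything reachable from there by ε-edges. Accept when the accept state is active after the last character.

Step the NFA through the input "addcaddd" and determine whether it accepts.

S₀ = ε-closure({0}) = {0,1,2}
'a' @ 1: {3,4}
'd' @ 2: {5,6}
'd' @ 3: {7,8}
'c' @ 4: {1,2,9}  ✓accept
'a' @ 5: {3,4}
'd' @ 6: {5,6}
'd' @ 7: {7,8}
'd' @ 8: {1,2,9}  ✓accept
end set {1,2,9} — state 1 in

Answer: ACCEPT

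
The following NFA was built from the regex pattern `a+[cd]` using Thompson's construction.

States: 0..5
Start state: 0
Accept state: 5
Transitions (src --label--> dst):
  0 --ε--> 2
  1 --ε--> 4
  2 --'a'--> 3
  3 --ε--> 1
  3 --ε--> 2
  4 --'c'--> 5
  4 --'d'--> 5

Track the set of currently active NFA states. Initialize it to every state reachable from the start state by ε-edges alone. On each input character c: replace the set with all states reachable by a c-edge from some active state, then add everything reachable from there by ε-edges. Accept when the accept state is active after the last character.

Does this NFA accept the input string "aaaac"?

Answer: ACCEPT

Steps:
initial (ε-close {0}): {0,2}
'a' @ 1: {1,2,3,4}
'a' @ 2: {1,2,3,4}
'a' @ 3: {1,2,3,4}
'a' @ 4: {1,2,3,4}
'c' @ 5: {5}  (accept∈set)
final: {5}; accept 5 in set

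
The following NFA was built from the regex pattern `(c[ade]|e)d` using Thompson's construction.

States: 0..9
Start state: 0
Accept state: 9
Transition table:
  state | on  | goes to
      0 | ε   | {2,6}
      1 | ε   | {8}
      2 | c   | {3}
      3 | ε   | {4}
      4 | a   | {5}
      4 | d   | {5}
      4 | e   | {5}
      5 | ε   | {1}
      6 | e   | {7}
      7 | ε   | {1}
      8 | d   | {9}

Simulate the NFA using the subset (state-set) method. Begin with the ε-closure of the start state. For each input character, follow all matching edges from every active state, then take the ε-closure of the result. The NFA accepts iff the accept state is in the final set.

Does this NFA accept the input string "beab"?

start: ε-closure({0}) = {0,2,6}
'b' @ 1: {}  — state set empty
rest 'eab' ignored (set empty)
after full input: {}  (accept=9 not in)

Answer: REJECT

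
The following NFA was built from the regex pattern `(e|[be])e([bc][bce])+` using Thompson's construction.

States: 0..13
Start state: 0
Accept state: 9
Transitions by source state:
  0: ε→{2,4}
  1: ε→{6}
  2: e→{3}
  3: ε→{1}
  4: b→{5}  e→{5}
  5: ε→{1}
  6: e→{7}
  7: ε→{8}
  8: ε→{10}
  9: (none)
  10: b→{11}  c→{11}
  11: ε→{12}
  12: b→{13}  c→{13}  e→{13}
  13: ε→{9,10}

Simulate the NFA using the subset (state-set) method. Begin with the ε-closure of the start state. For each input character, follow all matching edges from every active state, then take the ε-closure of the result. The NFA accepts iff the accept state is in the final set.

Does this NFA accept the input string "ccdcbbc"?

Answer: REJECT

Trace:
S₀ = ε-closure({0}) = {0,2,4}
'c' @ 1: {}  — dead — no transitions
rest 'cdcbbc' ignored (set empty)
after full input: {}  (accept=9 not in)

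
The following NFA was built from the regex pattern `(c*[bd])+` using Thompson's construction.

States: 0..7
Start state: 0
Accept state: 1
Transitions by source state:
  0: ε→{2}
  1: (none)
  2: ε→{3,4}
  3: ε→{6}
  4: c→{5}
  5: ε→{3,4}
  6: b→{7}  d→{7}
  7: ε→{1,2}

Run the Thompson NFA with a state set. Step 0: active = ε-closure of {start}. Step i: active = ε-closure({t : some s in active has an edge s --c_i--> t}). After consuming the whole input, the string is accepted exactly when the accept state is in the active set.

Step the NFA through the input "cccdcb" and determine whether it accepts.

Answer: ACCEPT

Steps:
initial (ε-close {0}): {0,2,3,4,6}
'c' @ 1: {3,4,5,6}
'c' @ 2: {3,4,5,6}
'c' @ 3: {3,4,5,6}
'd' @ 4: {1,2,3,4,6,7}  (accept∈set)
'c' @ 5: {3,4,5,6}
'b' @ 6: {1,2,3,4,6,7}  (accept∈set)
final: {1,2,3,4,6,7}; accept 1 in set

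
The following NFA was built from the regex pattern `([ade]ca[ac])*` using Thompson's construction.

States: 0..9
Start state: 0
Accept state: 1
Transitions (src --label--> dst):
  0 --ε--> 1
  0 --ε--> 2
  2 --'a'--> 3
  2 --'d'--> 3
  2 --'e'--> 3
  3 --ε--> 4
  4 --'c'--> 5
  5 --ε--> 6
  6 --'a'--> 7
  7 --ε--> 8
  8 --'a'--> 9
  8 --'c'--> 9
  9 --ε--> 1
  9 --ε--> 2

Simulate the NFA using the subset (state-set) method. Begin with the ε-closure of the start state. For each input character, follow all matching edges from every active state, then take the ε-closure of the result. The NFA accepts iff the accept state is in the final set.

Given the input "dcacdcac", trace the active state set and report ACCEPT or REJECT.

Answer: ACCEPT

Derivation:
start: ε-closure({0}) = {0,1,2}
'd' @ 1: {3,4}
'c' @ 2: {5,6}
'a' @ 3: {7,8}
'c' @ 4: {1,2,9}  [accepting]
'd' @ 5: {3,4}
'c' @ 6: {5,6}
'a' @ 7: {7,8}
'c' @ 8: {1,2,9}  [accepting]
after full input: {1,2,9}  (accept=1 in)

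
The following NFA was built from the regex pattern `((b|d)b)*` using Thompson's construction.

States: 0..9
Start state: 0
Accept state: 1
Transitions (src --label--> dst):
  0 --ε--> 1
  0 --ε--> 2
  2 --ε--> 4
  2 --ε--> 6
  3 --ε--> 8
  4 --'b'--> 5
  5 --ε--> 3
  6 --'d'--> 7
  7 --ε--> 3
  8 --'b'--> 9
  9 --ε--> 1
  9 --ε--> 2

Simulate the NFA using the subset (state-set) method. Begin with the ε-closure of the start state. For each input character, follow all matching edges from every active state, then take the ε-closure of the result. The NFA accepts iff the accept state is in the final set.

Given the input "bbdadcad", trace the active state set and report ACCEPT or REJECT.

initial (ε-close {0}): {0,1,2,4,6}
'b' @ 1: {3,5,8}
'b' @ 2: {1,2,4,6,9}  [accepting]
'd' @ 3: {3,7,8}
'a' @ 4: {}  — state set empty
rest 'dcad' ignored (set empty)
final: {}; accept 1 not in set

Answer: REJECT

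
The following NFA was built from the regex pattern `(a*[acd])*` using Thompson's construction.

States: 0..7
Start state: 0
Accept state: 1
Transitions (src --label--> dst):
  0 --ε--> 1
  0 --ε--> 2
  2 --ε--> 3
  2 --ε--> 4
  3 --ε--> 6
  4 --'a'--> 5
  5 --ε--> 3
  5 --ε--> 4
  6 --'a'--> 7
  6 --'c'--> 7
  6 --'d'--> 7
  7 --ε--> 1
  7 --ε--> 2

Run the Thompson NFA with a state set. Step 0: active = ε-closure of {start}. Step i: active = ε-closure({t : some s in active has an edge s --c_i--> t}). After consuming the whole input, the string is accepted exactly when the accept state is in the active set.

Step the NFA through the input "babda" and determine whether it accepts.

Answer: REJECT

Derivation:
initial (ε-close {0}): {0,1,2,3,4,6}
'b' @ 1: {}  — dead — no transitions
rest 'abda' ignored (set empty)
final: {}; accept 1 not in set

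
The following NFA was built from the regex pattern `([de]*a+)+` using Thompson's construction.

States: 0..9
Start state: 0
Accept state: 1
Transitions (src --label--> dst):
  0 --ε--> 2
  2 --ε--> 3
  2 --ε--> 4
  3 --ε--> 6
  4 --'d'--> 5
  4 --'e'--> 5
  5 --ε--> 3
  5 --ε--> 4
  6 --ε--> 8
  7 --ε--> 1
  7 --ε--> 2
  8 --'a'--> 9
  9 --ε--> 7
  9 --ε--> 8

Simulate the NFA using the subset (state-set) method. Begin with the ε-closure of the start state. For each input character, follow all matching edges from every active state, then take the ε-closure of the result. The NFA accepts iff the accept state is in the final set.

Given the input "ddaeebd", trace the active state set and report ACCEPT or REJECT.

Answer: REJECT

Derivation:
start: ε-closure({0}) = {0,2,3,4,6,8}
'd' @ 1: {3,4,5,6,8}
'd' @ 2: {3,4,5,6,8}
'a' @ 3: {1,2,3,4,6,7,8,9}  ✓accept
'e' @ 4: {3,4,5,6,8}
'e' @ 5: {3,4,5,6,8}
'b' @ 6: {}  — state set empty
rest 'd' ignored (set empty)
end set {} — state 1 not in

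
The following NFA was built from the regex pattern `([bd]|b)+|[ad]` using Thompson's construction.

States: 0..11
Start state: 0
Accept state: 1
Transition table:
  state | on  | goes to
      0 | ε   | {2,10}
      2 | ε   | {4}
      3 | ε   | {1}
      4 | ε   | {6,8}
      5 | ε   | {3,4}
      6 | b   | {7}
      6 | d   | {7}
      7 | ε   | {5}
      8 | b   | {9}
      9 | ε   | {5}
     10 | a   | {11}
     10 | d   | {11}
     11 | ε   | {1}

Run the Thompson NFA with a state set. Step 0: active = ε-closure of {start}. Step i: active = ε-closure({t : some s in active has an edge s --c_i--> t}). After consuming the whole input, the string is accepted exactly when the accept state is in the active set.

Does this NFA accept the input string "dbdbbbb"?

S₀ = ε-closure({0}) = {0,2,4,6,8,10}
'd' @ 1: {1,3,4,5,6,7,8,11}  [accepting]
'b' @ 2: {1,3,4,5,6,7,8,9}  [accepting]
'd' @ 3: {1,3,4,5,6,7,8}  [accepting]
'b' @ 4: {1,3,4,5,6,7,8,9}  [accepting]
'b' @ 5: {1,3,4,5,6,7,8,9}  [accepting]
'b' @ 6: {1,3,4,5,6,7,8,9}  [accepting]
'b' @ 7: {1,3,4,5,6,7,8,9}  [accepting]
end set {1,3,4,5,6,7,8,9} — state 1 in

Answer: ACCEPT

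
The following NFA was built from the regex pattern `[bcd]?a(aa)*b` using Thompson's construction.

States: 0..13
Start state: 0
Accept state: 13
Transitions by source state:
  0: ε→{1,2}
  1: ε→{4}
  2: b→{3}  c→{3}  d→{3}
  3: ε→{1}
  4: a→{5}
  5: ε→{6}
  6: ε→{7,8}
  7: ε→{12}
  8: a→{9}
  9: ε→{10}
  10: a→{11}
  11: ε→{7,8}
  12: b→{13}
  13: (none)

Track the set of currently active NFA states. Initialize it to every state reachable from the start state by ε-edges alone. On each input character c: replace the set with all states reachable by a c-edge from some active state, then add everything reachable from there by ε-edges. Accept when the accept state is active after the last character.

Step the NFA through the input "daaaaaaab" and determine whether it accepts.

start: ε-closure({0}) = {0,1,2,4}
'd' @ 1: {1,3,4}
'a' @ 2: {5,6,7,8,12}
'a' @ 3: {9,10}
'a' @ 4: {7,8,11,12}
'a' @ 5: {9,10}
'a' @ 6: {7,8,11,12}
'a' @ 7: {9,10}
'a' @ 8: {7,8,11,12}
'b' @ 9: {13}  (accept∈set)
end set {13} — state 13 in

Answer: ACCEPT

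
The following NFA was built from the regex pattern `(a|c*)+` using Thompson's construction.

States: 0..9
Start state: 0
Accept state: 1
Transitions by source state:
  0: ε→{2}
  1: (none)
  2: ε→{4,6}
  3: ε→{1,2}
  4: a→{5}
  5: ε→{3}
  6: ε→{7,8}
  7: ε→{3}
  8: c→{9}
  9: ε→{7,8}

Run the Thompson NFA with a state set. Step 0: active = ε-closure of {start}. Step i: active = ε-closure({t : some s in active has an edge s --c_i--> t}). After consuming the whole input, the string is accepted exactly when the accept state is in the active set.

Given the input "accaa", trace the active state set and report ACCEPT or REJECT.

Answer: ACCEPT

Steps:
S₀ = ε-closure({0}) = {0,1,2,3,4,6,7,8}
'a' @ 1: {1,2,3,4,5,6,7,8}  ✓accept
'c' @ 2: {1,2,3,4,6,7,8,9}  ✓accept
'c' @ 3: {1,2,3,4,6,7,8,9}  ✓accept
'a' @ 4: {1,2,3,4,5,6,7,8}  ✓accept
'a' @ 5: {1,2,3,4,5,6,7,8}  ✓accept
after full input: {1,2,3,4,5,6,7,8}  (accept=1 in)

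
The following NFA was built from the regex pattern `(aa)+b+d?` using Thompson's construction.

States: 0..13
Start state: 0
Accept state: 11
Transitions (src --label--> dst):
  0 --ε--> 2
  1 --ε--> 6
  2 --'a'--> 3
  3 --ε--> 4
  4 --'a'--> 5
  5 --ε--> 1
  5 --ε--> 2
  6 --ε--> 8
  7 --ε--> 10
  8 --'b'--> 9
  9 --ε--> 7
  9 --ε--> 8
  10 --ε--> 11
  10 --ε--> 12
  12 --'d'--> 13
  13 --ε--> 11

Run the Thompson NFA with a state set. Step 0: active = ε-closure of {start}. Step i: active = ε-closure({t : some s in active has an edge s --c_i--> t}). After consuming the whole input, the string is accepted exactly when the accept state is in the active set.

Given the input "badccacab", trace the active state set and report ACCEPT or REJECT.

start: ε-closure({0}) = {0,2}
'b' @ 1: {}  — state set empty
rest 'adccacab' ignored (set empty)
end set {} — state 11 not in

Answer: REJECT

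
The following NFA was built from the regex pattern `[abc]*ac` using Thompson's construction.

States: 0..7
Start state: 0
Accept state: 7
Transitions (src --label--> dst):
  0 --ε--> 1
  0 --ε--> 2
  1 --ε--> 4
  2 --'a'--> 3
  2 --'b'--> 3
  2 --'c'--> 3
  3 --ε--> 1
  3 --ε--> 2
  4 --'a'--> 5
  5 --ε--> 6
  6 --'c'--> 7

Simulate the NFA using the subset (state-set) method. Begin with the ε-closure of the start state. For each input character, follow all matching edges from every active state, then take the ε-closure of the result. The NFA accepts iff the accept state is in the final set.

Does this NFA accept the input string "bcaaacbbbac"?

Answer: ACCEPT

Derivation:
start: ε-closure({0}) = {0,1,2,4}
'b' @ 1: {1,2,3,4}
'c' @ 2: {1,2,3,4}
'a' @ 3: {1,2,3,4,5,6}
'a' @ 4: {1,2,3,4,5,6}
'a' @ 5: {1,2,3,4,5,6}
'c' @ 6: {1,2,3,4,7}  ✓accept
'b' @ 7: {1,2,3,4}
'b' @ 8: {1,2,3,4}
'b' @ 9: {1,2,3,4}
'a' @ 10: {1,2,3,4,5,6}
'c' @ 11: {1,2,3,4,7}  ✓accept
final: {1,2,3,4,7}; accept 7 in set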